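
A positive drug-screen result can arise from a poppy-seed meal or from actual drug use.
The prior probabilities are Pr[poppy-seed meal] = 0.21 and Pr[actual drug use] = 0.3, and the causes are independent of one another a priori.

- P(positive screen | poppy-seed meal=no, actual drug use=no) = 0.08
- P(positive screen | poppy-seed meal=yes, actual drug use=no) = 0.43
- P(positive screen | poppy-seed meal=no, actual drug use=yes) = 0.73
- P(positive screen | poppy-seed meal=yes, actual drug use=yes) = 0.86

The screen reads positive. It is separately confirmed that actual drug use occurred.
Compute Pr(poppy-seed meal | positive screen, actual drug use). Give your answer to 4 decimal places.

Pr(poppy-seed meal | positive screen, actual drug use) ≈ 0.2385

P(positive screen | actual drug use) = 0.73·0.79 + 0.86·0.21 = 0.576700 + 0.180600 = 0.757300
Of this, 0.180600 comes from 0.86·0.21 (the poppy-seed meal=true cases).
So P(poppy-seed meal | positive screen, actual drug use) = 0.180600/0.757300 ≈ 0.2385.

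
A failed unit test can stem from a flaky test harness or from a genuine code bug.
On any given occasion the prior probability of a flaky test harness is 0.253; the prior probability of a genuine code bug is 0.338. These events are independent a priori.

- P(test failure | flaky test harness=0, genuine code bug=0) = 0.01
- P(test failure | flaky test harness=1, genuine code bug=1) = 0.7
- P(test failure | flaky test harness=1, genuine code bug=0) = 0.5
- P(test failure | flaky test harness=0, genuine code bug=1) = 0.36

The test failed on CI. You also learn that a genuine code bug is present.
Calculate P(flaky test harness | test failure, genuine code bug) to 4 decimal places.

P(test failure | genuine code bug) = 0.36*0.747 + 0.7*0.253 = 0.268920 + 0.177100 = 0.446020
Restricting to configurations with flaky test harness present: 0.7*0.253 = 0.177100.
Hence the posterior is 0.177100/0.446020 ≈ 0.3971.

P(flaky test harness | test failure, genuine code bug) ≈ 0.3971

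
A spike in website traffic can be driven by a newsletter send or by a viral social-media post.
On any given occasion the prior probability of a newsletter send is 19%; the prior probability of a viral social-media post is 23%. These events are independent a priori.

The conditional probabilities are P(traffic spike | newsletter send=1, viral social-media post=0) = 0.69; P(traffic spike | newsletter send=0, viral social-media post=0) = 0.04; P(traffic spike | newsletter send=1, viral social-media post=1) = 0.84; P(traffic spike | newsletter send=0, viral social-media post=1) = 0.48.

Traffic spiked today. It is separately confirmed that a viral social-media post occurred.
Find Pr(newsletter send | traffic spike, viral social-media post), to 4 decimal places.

P(traffic spike | viral social-media post) = 0.48·0.81 + 0.84·0.19 = 0.388800 + 0.159600 = 0.548400
Of this, 0.159600 comes from 0.84·0.19 (the newsletter send=true cases).
Hence the posterior is 0.159600/0.548400 ≈ 0.2910.

Pr(newsletter send | traffic spike, viral social-media post) ≈ 0.2910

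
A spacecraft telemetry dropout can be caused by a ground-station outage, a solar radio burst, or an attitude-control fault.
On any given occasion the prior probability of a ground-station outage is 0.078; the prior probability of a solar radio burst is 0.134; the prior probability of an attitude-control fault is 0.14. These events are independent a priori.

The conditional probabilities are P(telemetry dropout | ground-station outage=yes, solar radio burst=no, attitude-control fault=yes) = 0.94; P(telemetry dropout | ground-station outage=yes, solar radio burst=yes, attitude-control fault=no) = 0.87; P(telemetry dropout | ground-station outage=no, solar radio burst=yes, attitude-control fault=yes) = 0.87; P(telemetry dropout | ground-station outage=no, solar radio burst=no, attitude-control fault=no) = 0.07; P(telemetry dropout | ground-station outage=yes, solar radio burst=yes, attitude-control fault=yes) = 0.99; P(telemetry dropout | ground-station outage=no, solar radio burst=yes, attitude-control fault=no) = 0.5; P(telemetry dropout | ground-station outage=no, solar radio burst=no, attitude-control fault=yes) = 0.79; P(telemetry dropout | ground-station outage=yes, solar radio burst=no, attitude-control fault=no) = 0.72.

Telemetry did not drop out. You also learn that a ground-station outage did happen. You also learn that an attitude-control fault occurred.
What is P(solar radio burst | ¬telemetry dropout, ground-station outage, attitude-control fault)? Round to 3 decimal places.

P(¬telemetry dropout | ground-station outage, attitude-control fault) = 0.06·0.866 + 0.01·0.134 = 0.051960 + 0.001340 = 0.053300
Of this, 0.001340 comes from 0.01·0.134 (the solar radio burst=true cases).
So P(solar radio burst | ¬telemetry dropout, ground-station outage, attitude-control fault) = 0.001340/0.053300 ≈ 0.025.

P(solar radio burst | ¬telemetry dropout, ground-station outage, attitude-control fault) ≈ 0.025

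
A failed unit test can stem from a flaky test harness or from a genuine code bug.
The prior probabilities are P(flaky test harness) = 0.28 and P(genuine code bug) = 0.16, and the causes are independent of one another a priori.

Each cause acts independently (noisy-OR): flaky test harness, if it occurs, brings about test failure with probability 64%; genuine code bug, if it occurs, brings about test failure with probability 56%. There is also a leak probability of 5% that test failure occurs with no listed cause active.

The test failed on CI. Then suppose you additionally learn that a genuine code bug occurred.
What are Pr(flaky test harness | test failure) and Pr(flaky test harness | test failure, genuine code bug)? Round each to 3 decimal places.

Under noisy-OR, P(test failure | causes) = 1 − (1−0.05)·∏(1−qᵢ) over the active causes.
Enumerate the 4 (flaky test harness, genuine code bug) configurations and weight by the priors:
  P(test failure) = 0.05*0.72*0.84 + 0.582*0.72*0.16 + 0.658*0.28*0.84 + 0.84952*0.28*0.16
        = 0.030240 + 0.067046 + 0.154762 + 0.038058 = 0.290106
Keeping only the flaky test harness-present terms gives 0.192820, so
  P(flaky test harness | test failure) = 0.192820 / 0.290106 ≈ 0.665

Now condition on the additional information:
P(test failure | genuine code bug) = 0.582·0.72 + 0.84952·0.28 = 0.419040 + 0.237866 = 0.656906
Restricting to configurations with flaky test harness present: 0.84952·0.28 = 0.237866.
So P(flaky test harness | test failure, genuine code bug) = 0.237866/0.656906 ≈ 0.362.

Pr(flaky test harness | test failure) ≈ 0.665; Pr(flaky test harness | test failure, genuine code bug) ≈ 0.362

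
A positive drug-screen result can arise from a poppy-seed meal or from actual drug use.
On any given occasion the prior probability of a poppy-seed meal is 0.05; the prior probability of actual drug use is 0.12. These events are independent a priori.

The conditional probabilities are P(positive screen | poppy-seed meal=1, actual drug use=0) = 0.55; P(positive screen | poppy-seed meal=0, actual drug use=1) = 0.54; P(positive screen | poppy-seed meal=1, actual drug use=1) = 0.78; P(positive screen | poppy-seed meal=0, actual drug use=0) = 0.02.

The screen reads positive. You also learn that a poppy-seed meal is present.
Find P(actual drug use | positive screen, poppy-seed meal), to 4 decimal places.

P(actual drug use | positive screen, poppy-seed meal) ≈ 0.1620

For the numerator, keep only actual drug use=true terms: 0.78*0.12 = 0.093600
Denominator P(positive screen | poppy-seed meal): 0.55*0.88 + 0.78*0.12 = 0.577600
P(actual drug use | positive screen, poppy-seed meal) = 0.093600/0.577600 ≈ 0.1620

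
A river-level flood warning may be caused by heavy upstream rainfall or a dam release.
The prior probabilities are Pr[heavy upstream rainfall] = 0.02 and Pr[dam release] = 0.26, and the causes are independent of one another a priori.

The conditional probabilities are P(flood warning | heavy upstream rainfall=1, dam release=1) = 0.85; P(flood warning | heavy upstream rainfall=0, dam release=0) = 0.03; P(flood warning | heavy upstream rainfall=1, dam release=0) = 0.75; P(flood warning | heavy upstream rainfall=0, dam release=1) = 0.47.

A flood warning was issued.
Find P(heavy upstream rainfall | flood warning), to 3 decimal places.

Numerator (weight on configurations with heavy upstream rainfall): 0.011100 + 0.004420 = 0.015520
Denominator P(flood warning): 0.03×0.98×0.74 + 0.47×0.98×0.26 + 0.75×0.02×0.74 + 0.85×0.02×0.26 = 0.157032
Posterior = 0.015520 / 0.157032 ≈ 0.099

P(heavy upstream rainfall | flood warning) ≈ 0.099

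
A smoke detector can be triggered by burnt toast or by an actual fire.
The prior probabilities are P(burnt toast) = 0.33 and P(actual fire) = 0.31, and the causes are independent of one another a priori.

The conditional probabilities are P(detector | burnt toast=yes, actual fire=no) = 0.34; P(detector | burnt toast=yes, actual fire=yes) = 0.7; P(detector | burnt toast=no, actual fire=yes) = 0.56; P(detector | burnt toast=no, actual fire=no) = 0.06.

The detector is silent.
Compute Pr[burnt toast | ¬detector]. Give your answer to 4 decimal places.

P(¬detector) = 0.94*0.67*0.69 + 0.44*0.67*0.31 + 0.66*0.33*0.69 + 0.3*0.33*0.31 = 0.434562 + 0.091388 + 0.150282 + 0.030690 = 0.706922
Restricting to configurations with burnt toast present: 0.150282 + 0.030690 = 0.180972.
Hence the posterior is 0.180972/0.706922 ≈ 0.2560.

Pr[burnt toast | ¬detector] ≈ 0.2560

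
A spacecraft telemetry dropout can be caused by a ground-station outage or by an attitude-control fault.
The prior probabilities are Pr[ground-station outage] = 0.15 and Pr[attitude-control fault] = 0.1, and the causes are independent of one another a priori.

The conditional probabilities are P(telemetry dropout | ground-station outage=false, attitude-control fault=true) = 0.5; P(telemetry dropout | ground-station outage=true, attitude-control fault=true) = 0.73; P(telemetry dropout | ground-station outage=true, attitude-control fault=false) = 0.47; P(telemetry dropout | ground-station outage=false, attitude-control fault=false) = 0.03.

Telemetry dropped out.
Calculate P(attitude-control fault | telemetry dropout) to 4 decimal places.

P(telemetry dropout) = 0.03×0.85×0.9 + 0.5×0.85×0.1 + 0.47×0.15×0.9 + 0.73×0.15×0.1 = 0.022950 + 0.042500 + 0.063450 + 0.010950 = 0.139850
The attitude-control fault-present share is 0.042500 + 0.010950 = 0.053450.
P(attitude-control fault | telemetry dropout) = 0.053450 / 0.139850 ≈ 0.3822

P(attitude-control fault | telemetry dropout) ≈ 0.3822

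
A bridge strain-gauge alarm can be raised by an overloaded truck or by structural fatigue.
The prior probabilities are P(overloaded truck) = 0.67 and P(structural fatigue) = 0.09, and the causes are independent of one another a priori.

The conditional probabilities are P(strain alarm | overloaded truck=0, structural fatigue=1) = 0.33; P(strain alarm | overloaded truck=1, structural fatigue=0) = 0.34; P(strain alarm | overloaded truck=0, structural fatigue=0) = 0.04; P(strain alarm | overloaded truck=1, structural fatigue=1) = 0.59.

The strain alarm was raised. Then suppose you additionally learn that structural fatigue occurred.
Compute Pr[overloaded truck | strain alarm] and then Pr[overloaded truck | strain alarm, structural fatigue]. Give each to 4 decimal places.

Pr[overloaded truck | strain alarm] ≈ 0.9176; Pr[overloaded truck | strain alarm, structural fatigue] ≈ 0.7840

Enumerate the 4 (overloaded truck, structural fatigue) configurations and weight by the priors:
  P(strain alarm) = 0.04·0.33·0.91 + 0.33·0.33·0.09 + 0.34·0.67·0.91 + 0.59·0.67·0.09
        = 0.012012 + 0.009801 + 0.207298 + 0.035577 = 0.264688
Configurations with overloaded truck contribute 0.242875, so
  P(overloaded truck | strain alarm) = 0.242875 / 0.264688 ≈ 0.9176

Now condition on the additional information:
Weight on overloaded truck=true, given the evidence: 0.59×0.67 = 0.395300
The normalizing constant is 0.33×0.33 + 0.59×0.67 = 0.504200
Posterior = 0.395300 / 0.504200 ≈ 0.7840
This is intercausal reasoning (explaining away): once structural fatigue accounts for the strain alarm, overloaded truck becomes less likely.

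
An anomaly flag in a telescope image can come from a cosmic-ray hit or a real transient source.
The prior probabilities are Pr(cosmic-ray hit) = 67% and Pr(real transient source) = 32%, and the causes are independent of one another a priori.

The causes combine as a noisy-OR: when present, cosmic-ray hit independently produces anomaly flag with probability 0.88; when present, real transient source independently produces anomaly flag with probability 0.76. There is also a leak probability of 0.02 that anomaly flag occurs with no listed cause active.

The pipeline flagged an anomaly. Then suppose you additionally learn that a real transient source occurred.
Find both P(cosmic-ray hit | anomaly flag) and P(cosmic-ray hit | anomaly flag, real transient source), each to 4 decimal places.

P(cosmic-ray hit | anomaly flag) ≈ 0.8774; P(cosmic-ray hit | anomaly flag, real transient source) ≈ 0.7207

Under noisy-OR, P(anomaly flag | causes) = 1 − (1−0.02)·∏(1−qᵢ) over the active causes.
P(anomaly flag) = 0.02·0.33·0.68 + 0.7648·0.33·0.32 + 0.8824·0.67·0.68 + 0.971776·0.67·0.32 = 0.004488 + 0.080763 + 0.402021 + 0.208349 = 0.695621
Of this, 0.610370 comes from 0.402021 + 0.208349 (the cosmic-ray hit=true cases).
Hence the posterior is 0.610370/0.695621 ≈ 0.8774.

Now also conditioning on real transient source=true:
P(anomaly flag | real transient source) = 0.7648×0.33 + 0.971776×0.67 = 0.252384 + 0.651090 = 0.903474
Of this, 0.651090 comes from 0.971776×0.67 (the cosmic-ray hit=true cases).
So P(cosmic-ray hit | anomaly flag, real transient source) = 0.651090/0.903474 ≈ 0.7207.
The drop from 0.8774 to 0.7207 is the explaining-away (discounting) effect.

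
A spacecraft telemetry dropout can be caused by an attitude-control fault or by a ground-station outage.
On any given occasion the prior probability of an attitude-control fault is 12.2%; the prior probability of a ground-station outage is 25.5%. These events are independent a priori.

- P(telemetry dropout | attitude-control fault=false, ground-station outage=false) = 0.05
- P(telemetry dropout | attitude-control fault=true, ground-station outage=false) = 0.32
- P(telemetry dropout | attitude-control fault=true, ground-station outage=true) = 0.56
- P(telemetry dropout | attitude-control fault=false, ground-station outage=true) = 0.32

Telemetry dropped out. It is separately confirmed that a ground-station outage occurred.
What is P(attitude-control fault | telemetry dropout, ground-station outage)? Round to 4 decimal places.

P(telemetry dropout | ground-station outage) = 0.32·0.878 + 0.56·0.122 = 0.280960 + 0.068320 = 0.349280
Restricting to configurations with attitude-control fault present: 0.56·0.122 = 0.068320.
So P(attitude-control fault | telemetry dropout, ground-station outage) = 0.068320/0.349280 ≈ 0.1956.

P(attitude-control fault | telemetry dropout, ground-station outage) ≈ 0.1956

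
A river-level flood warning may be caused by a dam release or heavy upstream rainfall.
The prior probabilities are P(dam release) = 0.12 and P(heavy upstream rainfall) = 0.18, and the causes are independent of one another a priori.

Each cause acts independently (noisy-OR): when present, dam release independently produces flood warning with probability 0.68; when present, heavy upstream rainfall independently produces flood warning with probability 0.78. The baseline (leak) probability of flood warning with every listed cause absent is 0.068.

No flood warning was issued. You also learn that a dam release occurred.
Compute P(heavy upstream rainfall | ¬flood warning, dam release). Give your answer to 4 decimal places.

Under noisy-OR, P(flood warning | causes) = 1 − (1−0.068)·∏(1−qᵢ) over the active causes.
For the numerator, keep only heavy upstream rainfall=true terms: 0.065613·0.18 = 0.011810
Denominator P(¬flood warning | dam release): 0.29824·0.82 + 0.065613·0.18 = 0.256367
Posterior = 0.011810 / 0.256367 ≈ 0.0461

P(heavy upstream rainfall | ¬flood warning, dam release) ≈ 0.0461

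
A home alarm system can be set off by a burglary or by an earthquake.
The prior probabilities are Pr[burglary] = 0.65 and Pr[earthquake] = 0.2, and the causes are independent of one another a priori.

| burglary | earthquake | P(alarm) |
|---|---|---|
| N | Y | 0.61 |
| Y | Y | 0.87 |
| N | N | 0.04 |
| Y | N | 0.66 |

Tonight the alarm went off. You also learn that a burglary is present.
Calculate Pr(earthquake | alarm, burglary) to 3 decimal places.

Pr(earthquake | alarm, burglary) ≈ 0.248

Numerator (weight on configurations with earthquake): 0.87*0.2 = 0.174000
Normalizer over all consistent configurations: 0.66*0.8 + 0.87*0.2 = 0.702000
P(earthquake | alarm, burglary) = 0.174000/0.702000 ≈ 0.248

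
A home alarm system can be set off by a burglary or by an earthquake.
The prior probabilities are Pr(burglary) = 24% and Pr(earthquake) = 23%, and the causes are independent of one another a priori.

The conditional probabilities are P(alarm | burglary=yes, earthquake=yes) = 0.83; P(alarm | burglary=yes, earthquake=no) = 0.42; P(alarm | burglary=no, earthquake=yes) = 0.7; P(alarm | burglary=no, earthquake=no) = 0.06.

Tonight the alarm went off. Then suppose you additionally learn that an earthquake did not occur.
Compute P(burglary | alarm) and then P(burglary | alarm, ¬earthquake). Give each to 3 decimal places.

P(burglary | alarm) ≈ 0.439; P(burglary | alarm, ¬earthquake) ≈ 0.689

P(alarm) = 0.06*0.76*0.77 + 0.7*0.76*0.23 + 0.42*0.24*0.77 + 0.83*0.24*0.23 = 0.035112 + 0.122360 + 0.077616 + 0.045816 = 0.280904
Restricting to configurations with burglary present: 0.077616 + 0.045816 = 0.123432.
P(burglary | alarm) = 0.123432 / 0.280904 ≈ 0.439

Now also conditioning on earthquake≠true:
Enumerate both values of burglary and weight by the priors:
  P(alarm | ¬earthquake) = 0.06*0.76 + 0.42*0.24
        = 0.045600 + 0.100800 = 0.146400
The terms with burglary present sum to 0.100800, so
  P(burglary | alarm, ¬earthquake) = 0.100800 / 0.146400 ≈ 0.689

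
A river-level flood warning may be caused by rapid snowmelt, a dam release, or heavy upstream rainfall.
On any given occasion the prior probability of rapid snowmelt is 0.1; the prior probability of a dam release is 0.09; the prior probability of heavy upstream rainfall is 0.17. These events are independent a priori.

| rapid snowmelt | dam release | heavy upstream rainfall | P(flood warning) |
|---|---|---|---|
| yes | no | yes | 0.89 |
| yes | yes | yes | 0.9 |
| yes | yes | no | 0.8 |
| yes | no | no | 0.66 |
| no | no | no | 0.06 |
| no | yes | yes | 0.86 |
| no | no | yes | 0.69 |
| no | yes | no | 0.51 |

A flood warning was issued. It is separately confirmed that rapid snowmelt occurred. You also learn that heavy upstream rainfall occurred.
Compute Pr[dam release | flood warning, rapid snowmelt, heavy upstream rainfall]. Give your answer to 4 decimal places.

Weight on dam release=true, given the evidence: 0.9*0.09 = 0.081000
The normalizing constant is 0.89*0.91 + 0.9*0.09 = 0.890900
Posterior = 0.081000 / 0.890900 ≈ 0.0909

Pr[dam release | flood warning, rapid snowmelt, heavy upstream rainfall] ≈ 0.0909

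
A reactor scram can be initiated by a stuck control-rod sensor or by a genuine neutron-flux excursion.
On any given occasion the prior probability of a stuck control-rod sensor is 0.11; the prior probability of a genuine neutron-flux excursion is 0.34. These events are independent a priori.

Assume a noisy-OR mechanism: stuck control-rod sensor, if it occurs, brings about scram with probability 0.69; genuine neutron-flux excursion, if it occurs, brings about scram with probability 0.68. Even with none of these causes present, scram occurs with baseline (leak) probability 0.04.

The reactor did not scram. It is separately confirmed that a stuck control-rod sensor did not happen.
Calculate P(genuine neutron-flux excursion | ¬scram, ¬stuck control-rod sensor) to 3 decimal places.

P(genuine neutron-flux excursion | ¬scram, ¬stuck control-rod sensor) ≈ 0.142

Under noisy-OR, P(scram | causes) = 1 − (1−0.04)·∏(1−qᵢ) over the active causes.
For the numerator, keep only genuine neutron-flux excursion=true terms: 0.3072×0.34 = 0.104448
Normalizer over all consistent configurations: 0.96×0.66 + 0.3072×0.34 = 0.738048
Posterior = 0.104448 / 0.738048 ≈ 0.142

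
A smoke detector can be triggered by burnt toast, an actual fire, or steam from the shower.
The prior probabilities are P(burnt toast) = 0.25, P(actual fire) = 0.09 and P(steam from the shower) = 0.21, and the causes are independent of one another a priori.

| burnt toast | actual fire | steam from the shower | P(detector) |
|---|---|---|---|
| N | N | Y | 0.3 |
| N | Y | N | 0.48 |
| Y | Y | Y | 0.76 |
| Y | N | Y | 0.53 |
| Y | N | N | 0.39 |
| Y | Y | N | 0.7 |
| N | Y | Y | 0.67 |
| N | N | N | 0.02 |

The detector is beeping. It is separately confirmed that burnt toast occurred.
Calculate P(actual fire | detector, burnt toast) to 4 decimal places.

Sum P(detector|·) weighted by the priors over the 4 (actual fire, steam from the shower) configurations:
  P(detector | burnt toast) = 0.39·0.91·0.79 + 0.53·0.91·0.21 + 0.7·0.09·0.79 + 0.76·0.09·0.21
        = 0.280371 + 0.101283 + 0.049770 + 0.014364 = 0.445788
The terms with actual fire present sum to 0.064134, so
  P(actual fire | detector, burnt toast) = 0.064134 / 0.445788 ≈ 0.1439

P(actual fire | detector, burnt toast) ≈ 0.1439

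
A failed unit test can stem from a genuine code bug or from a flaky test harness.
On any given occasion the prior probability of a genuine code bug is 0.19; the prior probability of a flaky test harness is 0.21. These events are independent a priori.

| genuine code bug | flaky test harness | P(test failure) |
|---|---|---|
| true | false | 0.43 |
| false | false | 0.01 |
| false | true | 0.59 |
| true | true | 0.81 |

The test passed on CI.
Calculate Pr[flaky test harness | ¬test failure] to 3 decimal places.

Pr[flaky test harness | ¬test failure] ≈ 0.097

P(¬test failure) = 0.99·0.81·0.79 + 0.41·0.81·0.21 + 0.57·0.19·0.79 + 0.19·0.19·0.21 = 0.633501 + 0.069741 + 0.085557 + 0.007581 = 0.796380
The flaky test harness-present share is 0.069741 + 0.007581 = 0.077322.
So P(flaky test harness | ¬test failure) = 0.077322/0.796380 ≈ 0.097.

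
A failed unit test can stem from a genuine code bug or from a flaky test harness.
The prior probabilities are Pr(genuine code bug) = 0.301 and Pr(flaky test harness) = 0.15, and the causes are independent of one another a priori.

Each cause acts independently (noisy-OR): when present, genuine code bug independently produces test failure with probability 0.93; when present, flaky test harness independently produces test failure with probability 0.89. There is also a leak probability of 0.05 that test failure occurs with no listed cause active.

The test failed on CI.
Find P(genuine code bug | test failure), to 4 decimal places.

Under noisy-OR, P(test failure | causes) = 1 − (1−0.05)·∏(1−qᵢ) over the active causes.
By total probability over the 4 (genuine code bug, flaky test harness) configurations:
  P(test failure) = 0.05×0.699×0.85 + 0.8955×0.699×0.15 + 0.9335×0.301×0.85 + 0.992685×0.301×0.15
        = 0.029708 + 0.093893 + 0.238836 + 0.044820 = 0.407257
The terms with genuine code bug present sum to 0.283656, so
  P(genuine code bug | test failure) = 0.283656 / 0.407257 ≈ 0.6965

P(genuine code bug | test failure) ≈ 0.6965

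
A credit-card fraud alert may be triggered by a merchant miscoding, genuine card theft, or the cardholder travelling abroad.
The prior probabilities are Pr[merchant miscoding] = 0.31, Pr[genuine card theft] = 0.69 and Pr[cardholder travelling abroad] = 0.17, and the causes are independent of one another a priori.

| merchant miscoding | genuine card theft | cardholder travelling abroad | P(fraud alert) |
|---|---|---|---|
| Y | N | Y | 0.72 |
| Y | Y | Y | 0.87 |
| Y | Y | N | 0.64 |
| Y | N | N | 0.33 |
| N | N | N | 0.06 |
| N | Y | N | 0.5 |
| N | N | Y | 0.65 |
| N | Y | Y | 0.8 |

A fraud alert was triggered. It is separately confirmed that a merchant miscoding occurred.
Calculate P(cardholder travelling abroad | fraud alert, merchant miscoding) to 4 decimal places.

P(cardholder travelling abroad | fraud alert, merchant miscoding) ≈ 0.2367

Numerator (weight on configurations with cardholder travelling abroad): 0.037944 + 0.102051 = 0.139995
Normalizer over all consistent configurations: 0.33*0.31*0.83 + 0.72*0.31*0.17 + 0.64*0.69*0.83 + 0.87*0.69*0.17 = 0.591432
P(cardholder travelling abroad | fraud alert, merchant miscoding) = 0.139995/0.591432 ≈ 0.2367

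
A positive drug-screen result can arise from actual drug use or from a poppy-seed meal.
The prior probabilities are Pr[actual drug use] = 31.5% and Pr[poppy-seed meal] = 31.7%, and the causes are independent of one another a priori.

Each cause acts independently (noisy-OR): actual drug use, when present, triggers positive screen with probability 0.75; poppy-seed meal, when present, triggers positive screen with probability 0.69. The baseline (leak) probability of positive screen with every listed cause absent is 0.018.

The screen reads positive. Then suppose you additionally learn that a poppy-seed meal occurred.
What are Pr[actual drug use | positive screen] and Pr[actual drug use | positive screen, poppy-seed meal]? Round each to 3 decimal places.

Under noisy-OR, P(positive screen | causes) = 1 − (1−0.018)·∏(1−qᵢ) over the active causes.
Numerator (weight on configurations with actual drug use): 0.162327 + 0.092256 = 0.254583
Normalizer over all consistent configurations: 0.018*0.685*0.683 + 0.69558*0.685*0.317 + 0.7545*0.315*0.683 + 0.923895*0.315*0.317 = 0.414046
P(actual drug use | positive screen) = 0.254583/0.414046 ≈ 0.615

With the extra evidence:
P(positive screen | poppy-seed meal) = 0.69558*0.685 + 0.923895*0.315 = 0.476472 + 0.291027 = 0.767499
The actual drug use-present share is 0.923895*0.315 = 0.291027.
P(actual drug use | positive screen, poppy-seed meal) = 0.291027 / 0.767499 ≈ 0.379
The drop from 0.615 to 0.379 is the explaining-away (discounting) effect.

Pr[actual drug use | positive screen] ≈ 0.615; Pr[actual drug use | positive screen, poppy-seed meal] ≈ 0.379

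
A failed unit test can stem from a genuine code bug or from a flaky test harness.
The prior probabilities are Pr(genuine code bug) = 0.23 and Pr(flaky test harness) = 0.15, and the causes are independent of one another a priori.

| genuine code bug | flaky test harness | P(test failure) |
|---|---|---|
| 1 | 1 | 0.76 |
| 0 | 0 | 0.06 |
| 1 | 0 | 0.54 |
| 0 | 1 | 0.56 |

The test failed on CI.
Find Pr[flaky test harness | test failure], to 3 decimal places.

By total probability over the 4 (genuine code bug, flaky test harness) configurations:
  P(test failure) = 0.06×0.77×0.85 + 0.56×0.77×0.15 + 0.54×0.23×0.85 + 0.76×0.23×0.15
        = 0.039270 + 0.064680 + 0.105570 + 0.026220 = 0.235740
The terms with flaky test harness present sum to 0.090900, so
  P(flaky test harness | test failure) = 0.090900 / 0.235740 ≈ 0.386

Pr[flaky test harness | test failure] ≈ 0.386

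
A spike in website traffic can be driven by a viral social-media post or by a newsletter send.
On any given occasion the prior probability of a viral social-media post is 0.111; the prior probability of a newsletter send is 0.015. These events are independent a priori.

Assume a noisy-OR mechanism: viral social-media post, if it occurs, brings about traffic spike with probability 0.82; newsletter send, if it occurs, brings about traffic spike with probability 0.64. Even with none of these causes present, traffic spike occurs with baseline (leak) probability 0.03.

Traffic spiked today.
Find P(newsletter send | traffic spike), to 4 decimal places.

Under noisy-OR, P(traffic spike | causes) = 1 − (1−0.03)·∏(1−qᵢ) over the active causes.
By total probability over the 4 (viral social-media post, newsletter send) configurations:
  P(traffic spike) = 0.03×0.889×0.985 + 0.6508×0.889×0.015 + 0.8254×0.111×0.985 + 0.937144×0.111×0.015
        = 0.026270 + 0.008678 + 0.090245 + 0.001560 = 0.126753
Configurations with newsletter send contribute 0.010238, so
  P(newsletter send | traffic spike) = 0.010238 / 0.126753 ≈ 0.0808

P(newsletter send | traffic spike) ≈ 0.0808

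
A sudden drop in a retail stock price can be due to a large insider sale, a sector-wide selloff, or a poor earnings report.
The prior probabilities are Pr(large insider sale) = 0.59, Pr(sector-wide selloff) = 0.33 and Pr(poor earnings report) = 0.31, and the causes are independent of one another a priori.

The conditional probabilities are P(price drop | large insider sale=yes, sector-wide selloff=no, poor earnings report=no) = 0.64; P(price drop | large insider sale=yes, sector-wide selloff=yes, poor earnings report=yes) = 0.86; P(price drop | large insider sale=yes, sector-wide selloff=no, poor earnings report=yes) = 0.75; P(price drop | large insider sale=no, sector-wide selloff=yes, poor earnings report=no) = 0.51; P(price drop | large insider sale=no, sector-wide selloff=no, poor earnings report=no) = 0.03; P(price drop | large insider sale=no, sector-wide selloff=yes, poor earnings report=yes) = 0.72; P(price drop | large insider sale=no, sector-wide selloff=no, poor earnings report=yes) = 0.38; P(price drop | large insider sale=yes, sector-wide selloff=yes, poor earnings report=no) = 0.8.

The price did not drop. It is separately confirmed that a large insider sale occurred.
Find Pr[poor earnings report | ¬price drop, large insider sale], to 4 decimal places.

Numerator (weight on configurations with poor earnings report): 0.051925 + 0.014322 = 0.066247
Normalizer over all consistent configurations: 0.36·0.67·0.69 + 0.25·0.67·0.31 + 0.2·0.33·0.69 + 0.14·0.33·0.31 = 0.278215
Posterior = 0.066247 / 0.278215 ≈ 0.2381

Pr[poor earnings report | ¬price drop, large insider sale] ≈ 0.2381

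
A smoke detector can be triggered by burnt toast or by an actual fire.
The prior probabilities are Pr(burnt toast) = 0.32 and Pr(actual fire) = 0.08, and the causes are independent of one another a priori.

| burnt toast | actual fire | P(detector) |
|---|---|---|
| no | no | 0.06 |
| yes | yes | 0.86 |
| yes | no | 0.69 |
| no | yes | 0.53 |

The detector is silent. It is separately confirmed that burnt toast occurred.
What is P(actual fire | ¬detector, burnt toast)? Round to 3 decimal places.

P(actual fire | ¬detector, burnt toast) ≈ 0.038

P(¬detector | burnt toast) = 0.31·0.92 + 0.14·0.08 = 0.285200 + 0.011200 = 0.296400
Of this, 0.011200 comes from 0.14·0.08 (the actual fire=true cases).
Hence the posterior is 0.011200/0.296400 ≈ 0.038.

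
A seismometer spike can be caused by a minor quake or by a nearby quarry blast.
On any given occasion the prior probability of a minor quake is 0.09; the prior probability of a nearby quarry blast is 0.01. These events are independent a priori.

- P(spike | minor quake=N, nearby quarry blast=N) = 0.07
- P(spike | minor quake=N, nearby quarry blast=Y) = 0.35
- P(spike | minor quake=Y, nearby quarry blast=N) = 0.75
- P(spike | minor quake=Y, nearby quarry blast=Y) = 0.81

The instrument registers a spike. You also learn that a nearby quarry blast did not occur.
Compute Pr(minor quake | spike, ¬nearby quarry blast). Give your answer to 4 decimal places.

P(spike | ¬nearby quarry blast) = 0.07*0.91 + 0.75*0.09 = 0.063700 + 0.067500 = 0.131200
Restricting to configurations with minor quake present: 0.75*0.09 = 0.067500.
P(minor quake | spike, ¬nearby quarry blast) = 0.067500 / 0.131200 ≈ 0.5145

Pr(minor quake | spike, ¬nearby quarry blast) ≈ 0.5145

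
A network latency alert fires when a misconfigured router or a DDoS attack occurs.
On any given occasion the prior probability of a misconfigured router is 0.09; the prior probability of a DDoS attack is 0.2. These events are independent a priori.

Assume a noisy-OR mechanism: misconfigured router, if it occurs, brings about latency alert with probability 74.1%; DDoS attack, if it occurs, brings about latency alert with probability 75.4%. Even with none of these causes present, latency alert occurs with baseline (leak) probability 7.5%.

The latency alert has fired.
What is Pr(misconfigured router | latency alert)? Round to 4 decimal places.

Pr(misconfigured router | latency alert) ≈ 0.2686

Under noisy-OR, P(latency alert | causes) = 1 − (1−0.075)·∏(1−qᵢ) over the active causes.
Numerator (weight on configurations with misconfigured router): 0.054751 + 0.016939 = 0.071690
The normalizing constant is 0.075*0.91*0.8 + 0.77245*0.91*0.2 + 0.760425*0.09*0.8 + 0.941065*0.09*0.2 = 0.266876
P(misconfigured router | latency alert) = 0.071690/0.266876 ≈ 0.2686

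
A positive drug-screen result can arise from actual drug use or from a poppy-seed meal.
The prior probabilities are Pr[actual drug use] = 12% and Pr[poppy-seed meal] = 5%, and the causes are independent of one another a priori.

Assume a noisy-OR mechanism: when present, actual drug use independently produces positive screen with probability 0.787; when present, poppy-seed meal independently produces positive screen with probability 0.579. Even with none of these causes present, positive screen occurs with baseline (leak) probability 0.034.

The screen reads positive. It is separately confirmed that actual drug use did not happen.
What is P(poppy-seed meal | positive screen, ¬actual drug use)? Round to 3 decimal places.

Under noisy-OR, P(positive screen | causes) = 1 − (1−0.034)·∏(1−qᵢ) over the active causes.
Weight on poppy-seed meal=true, given the evidence: 0.593314*0.05 = 0.029666
Denominator P(positive screen | ¬actual drug use): 0.034*0.95 + 0.593314*0.05 = 0.061966
Posterior = 0.029666 / 0.061966 ≈ 0.479

P(poppy-seed meal | positive screen, ¬actual drug use) ≈ 0.479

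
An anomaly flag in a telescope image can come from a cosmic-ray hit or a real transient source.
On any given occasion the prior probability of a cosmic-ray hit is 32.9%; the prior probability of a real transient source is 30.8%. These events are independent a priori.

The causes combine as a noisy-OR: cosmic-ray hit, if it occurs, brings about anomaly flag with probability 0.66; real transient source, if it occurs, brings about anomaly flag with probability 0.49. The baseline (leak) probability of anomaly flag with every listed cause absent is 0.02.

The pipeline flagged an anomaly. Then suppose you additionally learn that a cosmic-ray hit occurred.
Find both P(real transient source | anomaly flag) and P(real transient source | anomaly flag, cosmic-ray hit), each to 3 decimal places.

Under noisy-OR, P(anomaly flag | causes) = 1 − (1−0.02)·∏(1−qᵢ) over the active causes.
By total probability over the 4 (cosmic-ray hit, real transient source) configurations:
  P(anomaly flag) = 0.02*0.671*0.692 + 0.5002*0.671*0.308 + 0.6668*0.329*0.692 + 0.830068*0.329*0.308
        = 0.009287 + 0.103375 + 0.151809 + 0.084112 = 0.348583
Configurations with real transient source contribute 0.187487, so
  P(real transient source | anomaly flag) = 0.187487 / 0.348583 ≈ 0.538

Now also conditioning on cosmic-ray hit=true:
For the numerator, keep only real transient source=true terms: 0.830068·0.308 = 0.255661
Denominator P(anomaly flag | cosmic-ray hit): 0.6668·0.692 + 0.830068·0.308 = 0.717087
Posterior = 0.255661 / 0.717087 ≈ 0.357

P(real transient source | anomaly flag) ≈ 0.538; P(real transient source | anomaly flag, cosmic-ray hit) ≈ 0.357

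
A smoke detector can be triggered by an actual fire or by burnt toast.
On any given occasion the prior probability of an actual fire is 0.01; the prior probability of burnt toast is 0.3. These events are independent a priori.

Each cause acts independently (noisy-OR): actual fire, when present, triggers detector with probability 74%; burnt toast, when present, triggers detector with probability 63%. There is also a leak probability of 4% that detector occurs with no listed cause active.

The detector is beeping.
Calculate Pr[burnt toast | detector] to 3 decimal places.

Pr[burnt toast | detector] ≈ 0.855

Under noisy-OR, P(detector | causes) = 1 − (1−0.04)·∏(1−qᵢ) over the active causes.
Numerator (weight on configurations with burnt toast): 0.191506 + 0.002723 = 0.194229
Denominator P(detector): 0.04×0.99×0.7 + 0.6448×0.99×0.3 + 0.7504×0.01×0.7 + 0.907648×0.01×0.3 = 0.227202
Posterior = 0.194229 / 0.227202 ≈ 0.855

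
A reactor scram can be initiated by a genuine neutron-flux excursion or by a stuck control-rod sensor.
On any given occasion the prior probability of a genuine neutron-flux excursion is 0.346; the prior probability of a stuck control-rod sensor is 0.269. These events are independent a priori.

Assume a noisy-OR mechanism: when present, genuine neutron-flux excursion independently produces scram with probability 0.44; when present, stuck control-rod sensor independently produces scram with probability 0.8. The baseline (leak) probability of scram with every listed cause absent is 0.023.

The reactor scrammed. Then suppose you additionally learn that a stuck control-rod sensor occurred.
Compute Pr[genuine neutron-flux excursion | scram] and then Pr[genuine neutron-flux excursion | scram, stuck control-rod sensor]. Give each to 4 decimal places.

Under noisy-OR, P(scram | causes) = 1 − (1−0.023)·∏(1−qᵢ) over the active causes.
For the numerator, keep only genuine neutron-flux excursion=true terms: 0.114545 + 0.082889 = 0.197434
Normalizer over all consistent configurations: 0.023*0.654*0.731 + 0.8046*0.654*0.269 + 0.45288*0.346*0.731 + 0.890576*0.346*0.269 = 0.349980
P(genuine neutron-flux excursion | scram) = 0.197434/0.349980 ≈ 0.5641

Now also conditioning on stuck control-rod sensor=true:
P(scram | stuck control-rod sensor) = 0.8046·0.654 + 0.890576·0.346 = 0.526208 + 0.308139 = 0.834347
Restricting to configurations with genuine neutron-flux excursion present: 0.890576·0.346 = 0.308139.
P(genuine neutron-flux excursion | scram, stuck control-rod sensor) = 0.308139 / 0.834347 ≈ 0.3693
— stuck control-rod sensor explains away the evidence for genuine neutron-flux excursion.

Pr[genuine neutron-flux excursion | scram] ≈ 0.5641; Pr[genuine neutron-flux excursion | scram, stuck control-rod sensor] ≈ 0.3693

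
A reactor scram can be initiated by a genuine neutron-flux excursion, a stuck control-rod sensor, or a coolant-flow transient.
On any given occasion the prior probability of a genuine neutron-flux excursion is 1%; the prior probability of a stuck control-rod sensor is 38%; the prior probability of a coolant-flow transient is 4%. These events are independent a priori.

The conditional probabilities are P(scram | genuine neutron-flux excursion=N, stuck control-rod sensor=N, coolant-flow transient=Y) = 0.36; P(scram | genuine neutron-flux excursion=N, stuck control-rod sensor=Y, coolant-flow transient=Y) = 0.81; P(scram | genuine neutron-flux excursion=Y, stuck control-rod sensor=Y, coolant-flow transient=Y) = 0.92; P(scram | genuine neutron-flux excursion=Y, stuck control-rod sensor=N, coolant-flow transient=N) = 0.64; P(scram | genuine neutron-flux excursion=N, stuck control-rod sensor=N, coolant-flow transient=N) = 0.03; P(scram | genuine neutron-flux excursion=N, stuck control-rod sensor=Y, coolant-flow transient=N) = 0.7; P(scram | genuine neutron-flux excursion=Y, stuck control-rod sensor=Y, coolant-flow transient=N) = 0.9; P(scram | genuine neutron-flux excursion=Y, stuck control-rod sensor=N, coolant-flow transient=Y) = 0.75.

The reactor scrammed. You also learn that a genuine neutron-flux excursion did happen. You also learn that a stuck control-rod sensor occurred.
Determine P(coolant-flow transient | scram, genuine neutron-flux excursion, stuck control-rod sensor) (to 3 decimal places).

P(coolant-flow transient | scram, genuine neutron-flux excursion, stuck control-rod sensor) ≈ 0.041

Weight on coolant-flow transient=true, given the evidence: 0.92*0.04 = 0.036800
Denominator P(scram | genuine neutron-flux excursion, stuck control-rod sensor): 0.9*0.96 + 0.92*0.04 = 0.900800
P(coolant-flow transient | scram, genuine neutron-flux excursion, stuck control-rod sensor) = 0.036800/0.900800 ≈ 0.041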